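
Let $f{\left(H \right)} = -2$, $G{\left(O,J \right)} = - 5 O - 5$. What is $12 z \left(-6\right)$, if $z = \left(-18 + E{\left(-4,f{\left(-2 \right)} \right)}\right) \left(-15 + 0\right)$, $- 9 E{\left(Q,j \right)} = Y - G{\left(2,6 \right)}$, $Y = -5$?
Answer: $-20640$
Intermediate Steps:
$G{\left(O,J \right)} = -5 - 5 O$
$E{\left(Q,j \right)} = - \frac{10}{9}$ ($E{\left(Q,j \right)} = - \frac{-5 - \left(-5 - 10\right)}{9} = - \frac{-5 - -15}{9} = - \frac{-5 + 15}{9} = \left(- \frac{1}{9}\right) 10 = - \frac{10}{9}$)
$z = \frac{860}{3}$ ($z = \left(-18 - \frac{10}{9}\right) \left(-15 + 0\right) = \left(- \frac{172}{9}\right) \left(-15\right) = \frac{860}{3} \approx 286.67$)
$12 z \left(-6\right) = 12 \cdot \frac{860}{3} \left(-6\right) = 3440 \left(-6\right) = -20640$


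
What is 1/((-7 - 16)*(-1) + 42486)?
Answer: 1/42509 ≈ 2.3524e-5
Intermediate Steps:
1/((-7 - 16)*(-1) + 42486) = 1/(-23*(-1) + 42486) = 1/(23 + 42486) = 1/42509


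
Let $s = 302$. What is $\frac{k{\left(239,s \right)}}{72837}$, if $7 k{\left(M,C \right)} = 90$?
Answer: $\frac{10}{56651} \approx 0.00017652$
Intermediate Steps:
$k{\left(M,C \right)} = \frac{90}{7}$ ($k{\left(M,C \right)} = \frac{1}{7} \cdot 90 = \frac{90}{7}$)
$\frac{k{\left(239,s \right)}}{72837} = \frac{90}{7 \cdot 72837} = \frac{90}{7} \cdot \frac{1}{72837} = \frac{10}{56651}$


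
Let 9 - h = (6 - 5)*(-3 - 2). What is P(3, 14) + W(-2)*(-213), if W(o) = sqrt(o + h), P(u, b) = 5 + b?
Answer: 19 - 426*sqrt(3) ≈ -718.85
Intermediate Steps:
h = 14 (h = 9 - (6 - 5)*(-3 - 2) = 9 - (-5) = 9 - 1*(-5) = 9 + 5 = 14)
W(o) = sqrt(14 + o) (W(o) = sqrt(o + 14) = sqrt(14 + o))
P(3, 14) + W(-2)*(-213) = (5 + 14) + sqrt(14 - 2)*(-213) = 19 + sqrt(12)*(-213) = 19 + (2*sqrt(3))*(-213) = 19 - 426*sqrt(3)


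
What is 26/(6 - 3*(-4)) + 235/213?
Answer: 1628/639 ≈ 2.5477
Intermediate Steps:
26/(6 - 3*(-4)) + 235/213 = 26/(6 + 12) + 235*(1/213) = 26/18 + 235/213 = 26*(1/18) + 235/213 = 13/9 + 235/213 = 1628/639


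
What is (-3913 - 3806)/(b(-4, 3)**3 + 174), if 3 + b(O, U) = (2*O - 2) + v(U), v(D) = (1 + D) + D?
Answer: 2573/14 ≈ 183.79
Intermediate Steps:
v(D) = 1 + 2*D
b(O, U) = -4 + 2*O + 2*U (b(O, U) = -3 + ((2*O - 2) + (1 + 2*U)) = -3 + ((-2 + 2*O) + (1 + 2*U)) = -3 + (-1 + 2*O + 2*U) = -4 + 2*O + 2*U)
(-3913 - 3806)/(b(-4, 3)**3 + 174) = (-3913 - 3806)/((-4 + 2*(-4) + 2*3)**3 + 174) = -7719/((-4 - 8 + 6)**3 + 174) = -7719/((-6)**3 + 174) = -7719/(-216 + 174) = -7719/(-42) = -7719*(-1/42) = 2573/14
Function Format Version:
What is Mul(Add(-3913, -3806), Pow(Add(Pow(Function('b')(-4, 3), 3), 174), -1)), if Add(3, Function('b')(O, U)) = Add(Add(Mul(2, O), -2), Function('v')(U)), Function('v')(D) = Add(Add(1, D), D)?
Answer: Rational(2573, 14) ≈ 183.79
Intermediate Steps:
Function('v')(D) = Add(1, Mul(2, D))
Function('b')(O, U) = Add(-4, Mul(2, O), Mul(2, U)) (Function('b')(O, U) = Add(-3, Add(Add(Mul(2, O), -2), Add(1, Mul(2, U)))) = Add(-3, Add(Add(-2, Mul(2, O)), Add(1, Mul(2, U)))) = Add(-3, Add(-1, Mul(2, O), Mul(2, U))) = Add(-4, Mul(2, O), Mul(2, U)))
Mul(Add(-3913, -3806), Pow(Add(Pow(Function('b')(-4, 3), 3), 174), -1)) = Mul(Add(-3913, -3806), Pow(Add(Pow(Add(-4, Mul(2, -4), Mul(2, 3)), 3), 174), -1)) = Mul(-7719, Pow(Add(Pow(Add(-4, -8, 6), 3), 174), -1)) = Mul(-7719, Pow(Add(Pow(-6, 3), 174), -1)) = Mul(-7719, Pow(Add(-216, 174), -1)) = Mul(-7719, Pow(-42, -1)) = Mul(-7719, Rational(-1, 42)) = Rational(2573, 14)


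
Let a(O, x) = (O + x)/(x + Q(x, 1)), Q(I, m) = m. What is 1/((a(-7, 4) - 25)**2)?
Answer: 25/16384 ≈ 0.0015259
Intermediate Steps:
a(O, x) = (O + x)/(1 + x) (a(O, x) = (O + x)/(x + 1) = (O + x)/(1 + x))
1/((a(-7, 4) - 25)**2) = 1/(((-7 + 4)/(1 + 4) - 25)**2) = 1/((-3/5 - 25)**2) = 1/((-128/5)**2) = 1/(16384/25) = 25/16384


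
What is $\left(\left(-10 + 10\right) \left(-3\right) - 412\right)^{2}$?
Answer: $169744$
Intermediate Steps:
$\left(\left(-10 + 10\right) \left(-3\right) - 412\right)^{2} = \left(0 \left(-3\right) - 412\right)^{2} = \left(0 - 412\right)^{2} = \left(-412\right)^{2} = 169744$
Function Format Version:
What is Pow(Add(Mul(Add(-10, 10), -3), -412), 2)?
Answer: 169744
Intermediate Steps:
Pow(Add(Mul(Add(-10, 10), -3), -412), 2) = Pow(Add(Mul(0, -3), -412), 2) = Pow(Add(0, -412), 2) = Pow(-412, 2) = 169744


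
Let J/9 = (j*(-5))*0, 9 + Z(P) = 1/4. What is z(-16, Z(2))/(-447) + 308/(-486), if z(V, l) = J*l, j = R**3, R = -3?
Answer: -154/243 ≈ -0.63375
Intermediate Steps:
Z(P) = -35/4 (Z(P) = -9 + 1/4 = -35/4)
j = -27 (j = (-3)**3 = -27)
J = 0 (J = 9*(-27*(-5)*0) = 9*(135*0) = 9*0 = 0)
z(V, l) = 0 (z(V, l) = 0*l = 0)
z(-16, Z(2))/(-447) + 308/(-486) = 0/(-447) + 308/(-486) = 0*(-1/447) + 308*(-1/486) = 0 - 154/243 = -154/243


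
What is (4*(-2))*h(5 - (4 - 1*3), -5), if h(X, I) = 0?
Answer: 0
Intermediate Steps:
(4*(-2))*h(5 - (4 - 1*3), -5) = (4*(-2))*0 = -8*0 = 0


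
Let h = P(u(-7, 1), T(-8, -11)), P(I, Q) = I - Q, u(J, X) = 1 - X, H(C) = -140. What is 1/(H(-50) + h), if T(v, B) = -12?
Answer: -1/128 ≈ -0.0078125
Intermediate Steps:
h = 12 (h = (1 - 1*1) - 1*(-12) = (1 - 1) + 12 = 0 + 12 = 12)
1/(H(-50) + h) = 1/(-140 + 12) = 1/(-128) = -1/128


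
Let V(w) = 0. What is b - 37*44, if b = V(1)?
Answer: -1628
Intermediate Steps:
b = 0
b - 37*44 = 0 - 37*44 = 0 - 1628 = -1628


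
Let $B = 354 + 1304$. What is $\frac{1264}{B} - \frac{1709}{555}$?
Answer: $- \frac{1066001}{460095} \approx -2.3169$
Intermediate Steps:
$B = 1658$
$\frac{1264}{B} - \frac{1709}{555} = \frac{1264}{1658} - \frac{1709}{555} = 1264 \cdot \frac{1}{1658} - \frac{1709}{555} = \frac{632}{829} - \frac{1709}{555} = - \frac{1066001}{460095}$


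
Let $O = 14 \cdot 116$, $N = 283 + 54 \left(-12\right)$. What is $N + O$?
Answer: $1259$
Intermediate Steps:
$N = -365$ ($N = 283 - 648 = -365$)
$O = 1624$
$N + O = -365 + 1624 = 1259$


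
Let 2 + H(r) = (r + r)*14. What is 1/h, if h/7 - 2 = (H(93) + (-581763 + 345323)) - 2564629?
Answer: -1/19589255 ≈ -5.1048e-8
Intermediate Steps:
H(r) = -2 + 28*r (H(r) = -2 + (r + r)*14 = -2 + (2*r)*14 = -2 + 28*r)
h = -19589255 (h = 14 + 7*(((-2 + 28*93) + (-581763 + 345323)) - 2564629) = 14 + 7*(((-2 + 2604) - 236440) - 2564629) = 14 + 7*((2602 - 236440) - 2564629) = 14 + 7*(-233838 - 2564629) = 14 + 7*(-2798467) = 14 - 19589269 = -19589255)
1/h = 1/(-19589255) = -1/19589255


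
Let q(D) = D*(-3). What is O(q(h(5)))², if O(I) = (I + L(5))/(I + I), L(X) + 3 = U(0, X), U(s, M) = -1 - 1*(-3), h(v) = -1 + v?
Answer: 169/576 ≈ 0.29340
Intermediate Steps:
U(s, M) = 2 (U(s, M) = -1 + 3 = 2)
L(X) = -1 (L(X) = -3 + 2 = -1)
q(D) = -3*D
O(I) = (-1 + I)/(2*I) (O(I) = (I - 1)/(I + I) = (-1 + I)/((2*I)) = (-1 + I)*(1/(2*I)) = (-1 + I)/(2*I))
O(q(h(5)))² = ((-1 - 3*(-1 + 5))/(2*((-3*(-1 + 5)))))² = ((-1 - 3*4)/(2*((-3*4))))² = ((½)*(-1 - 12)/(-12))² = ((½)*(-1/12)*(-13))² = (13/24)² = 169/576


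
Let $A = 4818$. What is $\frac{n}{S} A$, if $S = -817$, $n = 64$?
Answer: $- \frac{308352}{817} \approx -377.42$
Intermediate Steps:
$\frac{n}{S} A = \frac{64}{-817} \cdot 4818 = 64 \left(- \frac{1}{817}\right) 4818 = \left(- \frac{64}{817}\right) 4818 = - \frac{308352}{817}$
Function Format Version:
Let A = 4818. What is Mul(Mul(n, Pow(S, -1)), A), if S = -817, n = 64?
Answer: Rational(-308352, 817) ≈ -377.42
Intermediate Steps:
Mul(Mul(n, Pow(S, -1)), A) = Mul(Mul(64, Pow(-817, -1)), 4818) = Mul(Mul(64, Rational(-1, 817)), 4818) = Mul(Rational(-64, 817), 4818) = Rational(-308352, 817)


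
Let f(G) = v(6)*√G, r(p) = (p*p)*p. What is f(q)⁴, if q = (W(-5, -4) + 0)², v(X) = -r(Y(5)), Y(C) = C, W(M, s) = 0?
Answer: 0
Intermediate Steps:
r(p) = p³ (r(p) = p²*p = p³)
v(X) = -125 (v(X) = -1*5³ = -1*125 = -125)
q = 0 (q = (0 + 0)² = 0² = 0)
f(G) = -125*√G
f(q)⁴ = (-125*√0)⁴ = (-125*0)⁴ = 0⁴ = 0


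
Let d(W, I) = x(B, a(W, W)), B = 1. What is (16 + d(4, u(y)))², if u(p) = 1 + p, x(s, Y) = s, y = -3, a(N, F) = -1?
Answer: 289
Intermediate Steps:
d(W, I) = 1
(16 + d(4, u(y)))² = (16 + 1)² = 17² = 289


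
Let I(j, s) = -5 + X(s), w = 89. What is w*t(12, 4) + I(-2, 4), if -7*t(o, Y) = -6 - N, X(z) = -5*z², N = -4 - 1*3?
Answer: -684/7 ≈ -97.714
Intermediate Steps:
N = -7 (N = -4 - 3 = -7)
t(o, Y) = -⅐ (t(o, Y) = -(-6 - 1*(-7))/7 = -(-6 + 7)/7 = -⅐*1 = -⅐)
I(j, s) = -5 - 5*s²
w*t(12, 4) + I(-2, 4) = 89*(-⅐) + (-5 - 5*4²) = -89/7 + (-5 - 5*16) = -89/7 + (-5 - 80) = -89/7 - 85 = -684/7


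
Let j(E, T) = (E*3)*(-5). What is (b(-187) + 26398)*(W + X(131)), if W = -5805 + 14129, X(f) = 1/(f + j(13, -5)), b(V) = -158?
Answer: 218421350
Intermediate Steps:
j(E, T) = -15*E (j(E, T) = (3*E)*(-5) = -15*E)
X(f) = 1/(-195 + f) (X(f) = 1/(f - 15*13) = 1/(f - 195) = 1/(-195 + f))
W = 8324
(b(-187) + 26398)*(W + X(131)) = (-158 + 26398)*(8324 + 1/(-195 + 131)) = 26240*(8324 + 1/(-64)) = 26240*(8324 - 1/64) = 26240*(532735/64) = 218421350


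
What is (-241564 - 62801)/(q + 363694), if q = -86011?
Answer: -101455/92561 ≈ -1.0961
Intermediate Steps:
(-241564 - 62801)/(q + 363694) = (-241564 - 62801)/(-86011 + 363694) = -304365/277683 = -304365*1/277683 = -101455/92561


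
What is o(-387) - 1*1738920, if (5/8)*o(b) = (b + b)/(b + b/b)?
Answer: -1678054704/965 ≈ -1.7389e+6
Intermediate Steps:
o(b) = 16*b/(5*(1 + b)) (o(b) = 8*((b + b)/(b + b/b))/5 = 8*((2*b)/(b + 1))/5 = 8*((2*b)/(1 + b))/5 = 8*(2*b/(1 + b))/5 = 16*b/(5*(1 + b)))
o(-387) - 1*1738920 = (16/5)*(-387)/(1 - 387) - 1*1738920 = (16/5)*(-387)/(-386) - 1738920 = (16/5)*(-387)*(-1/386) - 1738920 = 3096/965 - 1738920 = -1678054704/965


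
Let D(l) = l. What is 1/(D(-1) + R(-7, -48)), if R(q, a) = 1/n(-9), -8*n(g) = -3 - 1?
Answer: 1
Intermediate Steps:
n(g) = ½ (n(g) = -(-3 - 1)/8 = -⅛*(-4) = ½)
R(q, a) = 2 (R(q, a) = 1/(½) = 2)
1/(D(-1) + R(-7, -48)) = 1/(-1 + 2) = 1/1 = 1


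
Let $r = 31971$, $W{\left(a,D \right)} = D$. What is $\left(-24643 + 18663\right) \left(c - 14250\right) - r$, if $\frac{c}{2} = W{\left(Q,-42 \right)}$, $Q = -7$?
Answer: $85685349$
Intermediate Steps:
$c = -84$ ($c = 2 \left(-42\right) = -84$)
$\left(-24643 + 18663\right) \left(c - 14250\right) - r = \left(-24643 + 18663\right) \left(-84 - 14250\right) - 31971 = \left(-5980\right) \left(-14334\right) - 31971 = 85717320 - 31971 = 85685349$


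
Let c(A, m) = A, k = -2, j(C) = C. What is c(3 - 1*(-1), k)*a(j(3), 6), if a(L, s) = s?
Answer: 24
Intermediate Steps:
c(3 - 1*(-1), k)*a(j(3), 6) = (3 - 1*(-1))*6 = (3 + 1)*6 = 4*6 = 24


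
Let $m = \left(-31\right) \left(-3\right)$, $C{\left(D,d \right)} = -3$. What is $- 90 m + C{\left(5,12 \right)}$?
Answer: $-8373$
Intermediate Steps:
$m = 93$
$- 90 m + C{\left(5,12 \right)} = \left(-90\right) 93 - 3 = -8370 - 3 = -8373$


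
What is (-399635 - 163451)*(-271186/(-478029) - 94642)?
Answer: 25474770486267152/478029 ≈ 5.3291e+10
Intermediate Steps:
(-399635 - 163451)*(-271186/(-478029) - 94642) = -563086*(-271186*(-1/478029) - 94642) = -563086*(271186/478029 - 94642) = -563086*(-45241349432/478029) = 25474770486267152/478029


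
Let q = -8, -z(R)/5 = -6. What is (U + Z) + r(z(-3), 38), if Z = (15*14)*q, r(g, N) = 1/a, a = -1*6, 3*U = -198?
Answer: -10477/6 ≈ -1746.2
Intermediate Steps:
U = -66 (U = (1/3)*(-198) = -66)
z(R) = 30 (z(R) = -5*(-6) = 30)
a = -6
r(g, N) = -1/6 (r(g, N) = 1/(-6) = -1/6)
Z = -1680 (Z = (15*14)*(-8) = 210*(-8) = -1680)
(U + Z) + r(z(-3), 38) = (-66 - 1680) - 1/6 = -1746 - 1/6 = -10477/6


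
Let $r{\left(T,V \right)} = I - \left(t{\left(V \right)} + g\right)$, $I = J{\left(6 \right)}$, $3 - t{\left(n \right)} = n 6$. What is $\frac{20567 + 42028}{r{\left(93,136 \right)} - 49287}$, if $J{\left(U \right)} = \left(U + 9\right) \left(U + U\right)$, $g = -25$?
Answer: $- \frac{4815}{3713} \approx -1.2968$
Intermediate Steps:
$t{\left(n \right)} = 3 - 6 n$ ($t{\left(n \right)} = 3 - n 6 = 3 - 6 n$)
$J{\left(U \right)} = 2 U \left(9 + U\right)$ ($J{\left(U \right)} = \left(9 + U\right) 2 U = 2 U \left(9 + U\right)$)
$I = 180$ ($I = 2 \cdot 6 \left(9 + 6\right) = 2 \cdot 6 \cdot 15 = 180$)
$r{\left(T,V \right)} = 202 + 6 V$ ($r{\left(T,V \right)} = 180 - \left(\left(3 - 6 V\right) - 25\right) = 180 - \left(-22 - 6 V\right) = 180 + \left(22 + 6 V\right) = 202 + 6 V$)
$\frac{20567 + 42028}{r{\left(93,136 \right)} - 49287} = \frac{20567 + 42028}{\left(202 + 6 \cdot 136\right) - 49287} = \frac{62595}{\left(202 + 816\right) - 49287} = \frac{62595}{1018 - 49287} = \frac{62595}{-48269} = 62595 \left(- \frac{1}{48269}\right) = - \frac{4815}{3713}$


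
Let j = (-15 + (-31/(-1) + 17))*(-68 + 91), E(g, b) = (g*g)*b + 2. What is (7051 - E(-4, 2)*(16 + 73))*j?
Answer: 3054975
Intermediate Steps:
E(g, b) = 2 + b*g² (E(g, b) = g²*b + 2 = b*g² + 2 = 2 + b*g²)
j = 759 (j = (-15 + (-31*(-1) + 17))*23 = (-15 + (31 + 17))*23 = (-15 + 48)*23 = 33*23 = 759)
(7051 - E(-4, 2)*(16 + 73))*j = (7051 - (2 + 2*(-4)²)*(16 + 73))*759 = (7051 - (2 + 2*16)*89)*759 = (7051 - (2 + 32)*89)*759 = (7051 - 34*89)*759 = (7051 - 1*3026)*759 = (7051 - 3026)*759 = 4025*759 = 3054975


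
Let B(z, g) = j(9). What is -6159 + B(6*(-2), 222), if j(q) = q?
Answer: -6150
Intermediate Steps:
B(z, g) = 9
-6159 + B(6*(-2), 222) = -6159 + 9 = -6150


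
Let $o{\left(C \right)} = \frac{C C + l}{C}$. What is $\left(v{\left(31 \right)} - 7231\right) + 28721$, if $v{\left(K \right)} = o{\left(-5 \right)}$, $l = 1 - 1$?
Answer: $21485$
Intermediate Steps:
$l = 0$
$o{\left(C \right)} = C$ ($o{\left(C \right)} = \frac{C C + 0}{C} = \frac{C^{2} + 0}{C} = \frac{C^{2}}{C} = C$)
$v{\left(K \right)} = -5$
$\left(v{\left(31 \right)} - 7231\right) + 28721 = \left(-5 - 7231\right) + 28721 = -7236 + 28721 = 21485$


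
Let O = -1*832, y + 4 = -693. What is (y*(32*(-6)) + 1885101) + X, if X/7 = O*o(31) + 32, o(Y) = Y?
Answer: 1838605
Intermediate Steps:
y = -697 (y = -4 - 693 = -697)
O = -832
X = -180320 (X = 7*(-832*31 + 32) = 7*(-25792 + 32) = 7*(-25760) = -180320)
(y*(32*(-6)) + 1885101) + X = (-22304*(-6) + 1885101) - 180320 = (-697*(-192) + 1885101) - 180320 = (133824 + 1885101) - 180320 = 2018925 - 180320 = 1838605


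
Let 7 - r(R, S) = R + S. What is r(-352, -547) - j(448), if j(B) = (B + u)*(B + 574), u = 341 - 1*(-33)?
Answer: -839178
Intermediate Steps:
r(R, S) = 7 - R - S (r(R, S) = 7 - (R + S) = 7 + (-R - S) = 7 - R - S)
u = 374 (u = 341 + 33 = 374)
j(B) = (374 + B)*(574 + B) (j(B) = (B + 374)*(B + 574) = (374 + B)*(574 + B))
r(-352, -547) - j(448) = (7 - 1*(-352) - 1*(-547)) - (214676 + 448**2 + 948*448) = (7 + 352 + 547) - (214676 + 200704 + 424704) = 906 - 1*840084 = 906 - 840084 = -839178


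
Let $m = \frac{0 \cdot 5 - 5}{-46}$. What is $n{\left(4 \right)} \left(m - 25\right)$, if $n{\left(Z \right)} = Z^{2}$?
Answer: $- \frac{9160}{23} \approx -398.26$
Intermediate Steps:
$m = \frac{5}{46}$ ($m = \left(0 - 5\right) \left(- \frac{1}{46}\right) = \left(-5\right) \left(- \frac{1}{46}\right) = \frac{5}{46} \approx 0.1087$)
$n{\left(4 \right)} \left(m - 25\right) = 4^{2} \left(\frac{5}{46} - 25\right) = 16 \left(- \frac{1145}{46}\right) = - \frac{9160}{23}$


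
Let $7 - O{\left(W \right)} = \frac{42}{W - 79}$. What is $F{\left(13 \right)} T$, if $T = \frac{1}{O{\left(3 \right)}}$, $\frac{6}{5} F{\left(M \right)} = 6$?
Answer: $\frac{190}{287} \approx 0.66202$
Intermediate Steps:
$O{\left(W \right)} = 7 - \frac{42}{-79 + W}$ ($O{\left(W \right)} = 7 - \frac{42}{W - 79} = 7 - \frac{42}{-79 + W}$)
$F{\left(M \right)} = 5$ ($F{\left(M \right)} = \frac{5}{6} \cdot 6 = 5$)
$T = \frac{38}{287}$ ($T = \frac{1}{7 \frac{1}{-79 + 3} \left(-85 + 3\right)} = \frac{1}{7 \frac{1}{-76} \left(-82\right)} = \frac{1}{7 \left(- \frac{1}{76}\right) \left(-82\right)} = \frac{1}{\frac{287}{38}} = \frac{38}{287} \approx 0.1324$)
$F{\left(13 \right)} T = 5 \cdot \frac{38}{287} = \frac{190}{287}$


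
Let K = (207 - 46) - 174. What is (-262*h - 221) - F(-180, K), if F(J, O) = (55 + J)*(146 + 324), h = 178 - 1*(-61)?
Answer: -4089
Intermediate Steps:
K = -13 (K = 161 - 174 = -13)
h = 239 (h = 178 + 61 = 239)
F(J, O) = 25850 + 470*J (F(J, O) = (55 + J)*470 = 25850 + 470*J)
(-262*h - 221) - F(-180, K) = (-262*239 - 221) - (25850 + 470*(-180)) = (-62618 - 221) - (25850 - 84600) = -62839 - 1*(-58750) = -62839 + 58750 = -4089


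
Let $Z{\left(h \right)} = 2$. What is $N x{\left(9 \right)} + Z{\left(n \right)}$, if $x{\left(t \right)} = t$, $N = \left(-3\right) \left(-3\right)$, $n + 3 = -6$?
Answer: $83$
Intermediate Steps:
$n = -9$ ($n = -3 - 6 = -9$)
$N = 9$
$N x{\left(9 \right)} + Z{\left(n \right)} = 9 \cdot 9 + 2 = 81 + 2 = 83$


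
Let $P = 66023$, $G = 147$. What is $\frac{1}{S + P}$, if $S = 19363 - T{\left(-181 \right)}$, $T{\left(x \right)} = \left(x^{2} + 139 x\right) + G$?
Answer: $\frac{1}{77637} \approx 1.288 \cdot 10^{-5}$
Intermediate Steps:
$T{\left(x \right)} = 147 + x^{2} + 139 x$ ($T{\left(x \right)} = \left(x^{2} + 139 x\right) + 147 = 147 + x^{2} + 139 x$)
$S = 11614$ ($S = 19363 - \left(147 + \left(-181\right)^{2} + 139 \left(-181\right)\right) = 19363 - \left(147 + 32761 - 25159\right) = 19363 - 7749 = 11614$)
$\frac{1}{S + P} = \frac{1}{11614 + 66023} = \frac{1}{77637}$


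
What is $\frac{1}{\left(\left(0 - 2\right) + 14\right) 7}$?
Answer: $\frac{1}{84} \approx 0.011905$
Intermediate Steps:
$\frac{1}{\left(\left(0 - 2\right) + 14\right) 7} = \frac{1}{\left(-2 + 14\right) 7} = \frac{1}{12 \cdot 7} = \frac{1}{84}$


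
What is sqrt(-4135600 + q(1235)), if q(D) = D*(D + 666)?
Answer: I*sqrt(1787865) ≈ 1337.1*I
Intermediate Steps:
q(D) = D*(666 + D)
sqrt(-4135600 + q(1235)) = sqrt(-4135600 + 1235*(666 + 1235)) = sqrt(-4135600 + 1235*1901) = sqrt(-4135600 + 2347735) = sqrt(-1787865) = I*sqrt(1787865)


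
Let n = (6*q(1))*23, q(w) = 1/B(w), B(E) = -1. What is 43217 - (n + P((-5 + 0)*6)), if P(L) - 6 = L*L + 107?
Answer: 42342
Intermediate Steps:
P(L) = 113 + L**2 (P(L) = 6 + (L*L + 107) = 6 + (L**2 + 107) = 6 + (107 + L**2) = 113 + L**2)
q(w) = -1 (q(w) = 1/(-1) = -1)
n = -138 (n = (6*(-1))*23 = -6*23 = -138)
43217 - (n + P((-5 + 0)*6)) = 43217 - (-138 + (113 + ((-5 + 0)*6)**2)) = 43217 - (-138 + (113 + (-5*6)**2)) = 43217 - (-138 + (113 + (-30)**2)) = 43217 - (-138 + (113 + 900)) = 43217 - (-138 + 1013) = 43217 - 1*875 = 43217 - 875 = 42342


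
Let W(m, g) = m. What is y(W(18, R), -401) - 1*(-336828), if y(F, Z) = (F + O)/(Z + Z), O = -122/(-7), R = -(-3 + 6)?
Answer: 945476072/2807 ≈ 3.3683e+5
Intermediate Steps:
R = -3 (R = -1*3 = -3)
O = 122/7 (O = -122*(-1/7) = 122/7 ≈ 17.429)
y(F, Z) = (122/7 + F)/(2*Z) (y(F, Z) = (F + 122/7)/(Z + Z) = (122/7 + F)/((2*Z)) = (122/7 + F)*(1/(2*Z)) = (122/7 + F)/(2*Z))
y(W(18, R), -401) - 1*(-336828) = (1/14)*(122 + 7*18)/(-401) - 1*(-336828) = (1/14)*(-1/401)*(122 + 126) + 336828 = (1/14)*(-1/401)*248 + 336828 = -124/2807 + 336828 = 945476072/2807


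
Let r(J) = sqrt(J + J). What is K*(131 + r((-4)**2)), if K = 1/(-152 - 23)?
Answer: -131/175 - 4*sqrt(2)/175 ≈ -0.78090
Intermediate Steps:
K = -1/175 (K = 1/(-175) = -1/175 ≈ -0.0057143)
r(J) = sqrt(2)*sqrt(J) (r(J) = sqrt(2*J) = sqrt(2)*sqrt(J))
K*(131 + r((-4)**2)) = -(131 + sqrt(2)*sqrt((-4)**2))/175 = -(131 + sqrt(2)*sqrt(16))/175 = -(131 + sqrt(2)*4)/175 = -(131 + 4*sqrt(2))/175 = -131/175 - 4*sqrt(2)/175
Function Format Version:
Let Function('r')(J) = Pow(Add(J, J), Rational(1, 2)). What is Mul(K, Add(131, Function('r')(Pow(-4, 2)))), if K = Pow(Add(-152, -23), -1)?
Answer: Add(Rational(-131, 175), Mul(Rational(-4, 175), Pow(2, Rational(1, 2)))) ≈ -0.78090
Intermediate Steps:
K = Rational(-1, 175) (K = Pow(-175, -1) = Rational(-1, 175) ≈ -0.0057143)
Function('r')(J) = Mul(Pow(2, Rational(1, 2)), Pow(J, Rational(1, 2))) (Function('r')(J) = Pow(Mul(2, J), Rational(1, 2)) = Mul(Pow(2, Rational(1, 2)), Pow(J, Rational(1, 2))))
Mul(K, Add(131, Function('r')(Pow(-4, 2)))) = Mul(Rational(-1, 175), Add(131, Mul(Pow(2, Rational(1, 2)), Pow(Pow(-4, 2), Rational(1, 2))))) = Mul(Rational(-1, 175), Add(131, Mul(Pow(2, Rational(1, 2)), Pow(16, Rational(1, 2))))) = Mul(Rational(-1, 175), Add(131, Mul(Pow(2, Rational(1, 2)), 4))) = Mul(Rational(-1, 175), Add(131, Mul(4, Pow(2, Rational(1, 2))))) = Add(Rational(-131, 175), Mul(Rational(-4, 175), Pow(2, Rational(1, 2))))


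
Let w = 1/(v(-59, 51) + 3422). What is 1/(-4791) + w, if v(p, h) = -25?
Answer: 1394/16275027 ≈ 8.5653e-5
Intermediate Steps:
w = 1/3397 (w = 1/(-25 + 3422) = 1/3397 ≈ 0.00029438)
1/(-4791) + w = 1/(-4791) + 1/3397 = -1/4791 + 1/3397 = 1394/16275027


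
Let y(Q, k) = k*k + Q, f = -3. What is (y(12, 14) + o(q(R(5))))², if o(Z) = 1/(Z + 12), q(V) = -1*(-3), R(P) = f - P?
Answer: 9740641/225 ≈ 43292.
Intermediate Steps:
R(P) = -3 - P
q(V) = 3
y(Q, k) = Q + k² (y(Q, k) = k² + Q = Q + k²)
o(Z) = 1/(12 + Z)
(y(12, 14) + o(q(R(5))))² = ((12 + 14²) + 1/(12 + 3))² = ((12 + 196) + 1/15)² = (208 + 1/15)² = (3121/15)² = 9740641/225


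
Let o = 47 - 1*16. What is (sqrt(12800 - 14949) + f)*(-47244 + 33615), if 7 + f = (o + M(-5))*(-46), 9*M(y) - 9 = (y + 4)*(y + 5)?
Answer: 20157291 - 13629*I*sqrt(2149) ≈ 2.0157e+7 - 6.318e+5*I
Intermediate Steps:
M(y) = 1 + (4 + y)*(5 + y)/9 (M(y) = 1 + ((y + 4)*(y + 5))/9 = 1 + ((4 + y)*(5 + y))/9 = 1 + (4 + y)*(5 + y)/9)
o = 31 (o = 47 - 16 = 31)
f = -1479 (f = -7 + (31 + (29/9 - 5 + (1/9)*(-5)**2))*(-46) = -7 + (31 + (29/9 - 5 + (1/9)*25))*(-46) = -7 + (31 + (29/9 - 5 + 25/9))*(-46) = -7 + (31 + 1)*(-46) = -7 + 32*(-46) = -7 - 1472 = -1479)
(sqrt(12800 - 14949) + f)*(-47244 + 33615) = (sqrt(12800 - 14949) - 1479)*(-47244 + 33615) = (sqrt(-2149) - 1479)*(-13629) = (I*sqrt(2149) - 1479)*(-13629) = (-1479 + I*sqrt(2149))*(-13629) = 20157291 - 13629*I*sqrt(2149)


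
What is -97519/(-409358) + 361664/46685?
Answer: 152602726227/19110878230 ≈ 7.9851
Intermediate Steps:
-97519/(-409358) + 361664/46685 = -97519*(-1/409358) + 361664*(1/46685) = 97519/409358 + 361664/46685 = 152602726227/19110878230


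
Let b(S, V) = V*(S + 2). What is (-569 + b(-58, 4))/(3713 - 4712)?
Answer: 793/999 ≈ 0.79379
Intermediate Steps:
b(S, V) = V*(2 + S)
(-569 + b(-58, 4))/(3713 - 4712) = (-569 + 4*(2 - 58))/(3713 - 4712) = (-569 + 4*(-56))/(-999) = (-569 - 224)*(-1/999) = -793*(-1/999) = 793/999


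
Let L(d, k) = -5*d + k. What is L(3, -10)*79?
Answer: -1975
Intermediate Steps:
L(d, k) = k - 5*d
L(3, -10)*79 = (-10 - 5*3)*79 = (-10 - 15)*79 = -25*79 = -1975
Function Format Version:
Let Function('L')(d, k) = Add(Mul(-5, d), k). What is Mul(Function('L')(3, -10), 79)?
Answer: -1975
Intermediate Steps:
Function('L')(d, k) = Add(k, Mul(-5, d))
Mul(Function('L')(3, -10), 79) = Mul(Add(-10, Mul(-5, 3)), 79) = Mul(Add(-10, -15), 79) = Mul(-25, 79) = -1975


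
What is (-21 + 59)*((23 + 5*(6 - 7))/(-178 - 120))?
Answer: -342/149 ≈ -2.2953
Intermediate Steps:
(-21 + 59)*((23 + 5*(6 - 7))/(-178 - 120)) = 38*((23 + 5*(-1))/(-298)) = 38*((23 - 5)*(-1/298)) = 38*(18*(-1/298)) = 38*(-9/149) = -342/149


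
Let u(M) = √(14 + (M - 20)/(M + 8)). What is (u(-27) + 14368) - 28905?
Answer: -14537 + √5947/19 ≈ -14533.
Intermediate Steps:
u(M) = √(14 + (-20 + M)/(8 + M))
(u(-27) + 14368) - 28905 = (√((92 + 15*(-27))/(8 - 27)) + 14368) - 28905 = (√((92 - 405)/(-19)) + 14368) - 28905 = (√(-1/19*(-313)) + 14368) - 28905 = (√(313/19) + 14368) - 28905 = (√5947/19 + 14368) - 28905 = (14368 + √5947/19) - 28905 = -14537 + √5947/19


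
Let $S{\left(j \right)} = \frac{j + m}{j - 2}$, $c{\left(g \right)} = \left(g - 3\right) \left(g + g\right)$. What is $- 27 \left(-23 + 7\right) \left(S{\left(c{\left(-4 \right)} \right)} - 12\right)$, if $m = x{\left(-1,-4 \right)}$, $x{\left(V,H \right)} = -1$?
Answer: $-4744$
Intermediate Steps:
$m = -1$
$c{\left(g \right)} = 2 g \left(-3 + g\right)$ ($c{\left(g \right)} = \left(-3 + g\right) 2 g = 2 g \left(-3 + g\right)$)
$S{\left(j \right)} = \frac{-1 + j}{-2 + j}$ ($S{\left(j \right)} = \frac{j - 1}{j - 2} = \frac{-1 + j}{-2 + j}$)
$- 27 \left(-23 + 7\right) \left(S{\left(c{\left(-4 \right)} \right)} - 12\right) = - 27 \left(-23 + 7\right) \left(\frac{-1 + 2 \left(-4\right) \left(-3 - 4\right)}{-2 + 2 \left(-4\right) \left(-3 - 4\right)} - 12\right) = - 27 \left(- 16 \left(\frac{-1 + 2 \left(-4\right) \left(-7\right)}{-2 + 2 \left(-4\right) \left(-7\right)} - 12\right)\right) = - 27 \left(- 16 \left(\frac{-1 + 56}{-2 + 56} - 12\right)\right) = - 27 \left(- 16 \left(\frac{1}{54} \cdot 55 - 12\right)\right) = - 27 \left(- 16 \left(\frac{55}{54} - 12\right)\right) = - 27 \left(\left(-16\right) \left(- \frac{593}{54}\right)\right) = \left(-27\right) \frac{4744}{27} = -4744$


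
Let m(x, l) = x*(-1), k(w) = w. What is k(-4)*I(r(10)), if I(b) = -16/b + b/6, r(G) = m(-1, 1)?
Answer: 190/3 ≈ 63.333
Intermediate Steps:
m(x, l) = -x
r(G) = 1 (r(G) = -1*(-1) = 1)
I(b) = -16/b + b/6 (I(b) = -16/b + b*(1/6) = -16/b + b/6)
k(-4)*I(r(10)) = -4*(-16/1 + (1/6)*1) = -4*(-16*1 + 1/6) = -4*(-16 + 1/6) = -4*(-95/6) = 190/3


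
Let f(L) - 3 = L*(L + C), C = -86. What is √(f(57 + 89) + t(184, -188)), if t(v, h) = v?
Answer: √8947 ≈ 94.589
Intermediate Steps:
f(L) = 3 + L*(-86 + L) (f(L) = 3 + L*(L - 86) = 3 + L*(-86 + L))
√(f(57 + 89) + t(184, -188)) = √((3 + (57 + 89)² - 86*(57 + 89)) + 184) = √((3 + 146² - 86*146) + 184) = √((3 + 21316 - 12556) + 184) = √(8763 + 184) = √8947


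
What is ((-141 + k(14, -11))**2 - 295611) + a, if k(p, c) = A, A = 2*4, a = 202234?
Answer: -75688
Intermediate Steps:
A = 8
k(p, c) = 8
((-141 + k(14, -11))**2 - 295611) + a = ((-141 + 8)**2 - 295611) + 202234 = ((-133)**2 - 295611) + 202234 = (17689 - 295611) + 202234 = -277922 + 202234 = -75688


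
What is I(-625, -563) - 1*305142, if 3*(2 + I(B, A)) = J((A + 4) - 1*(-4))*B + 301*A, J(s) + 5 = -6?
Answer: -359340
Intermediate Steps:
J(s) = -11 (J(s) = -5 - 6 = -11)
I(B, A) = -2 - 11*B/3 + 301*A/3 (I(B, A) = -2 + (-11*B + 301*A)/3 = -2 + (-11*B/3 + 301*A/3) = -2 - 11*B/3 + 301*A/3)
I(-625, -563) - 1*305142 = (-2 - 11/3*(-625) + (301/3)*(-563)) - 1*305142 = (-2 + 6875/3 - 169463/3) - 305142 = -54198 - 305142 = -359340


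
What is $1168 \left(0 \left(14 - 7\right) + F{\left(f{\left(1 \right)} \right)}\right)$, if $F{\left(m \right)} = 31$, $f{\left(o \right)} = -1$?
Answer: $36208$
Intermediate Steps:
$1168 \left(0 \left(14 - 7\right) + F{\left(f{\left(1 \right)} \right)}\right) = 1168 \left(0 \left(14 - 7\right) + 31\right) = 1168 \left(0 \cdot 7 + 31\right) = 1168 \left(0 + 31\right) = 1168 \cdot 31 = 36208$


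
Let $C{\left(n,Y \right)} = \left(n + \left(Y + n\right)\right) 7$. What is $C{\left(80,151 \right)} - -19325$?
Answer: $21502$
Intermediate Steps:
$C{\left(n,Y \right)} = 7 Y + 14 n$ ($C{\left(n,Y \right)} = \left(Y + 2 n\right) 7 = 7 Y + 14 n$)
$C{\left(80,151 \right)} - -19325 = \left(7 \cdot 151 + 14 \cdot 80\right) - -19325 = \left(1057 + 1120\right) + 19325 = 2177 + 19325 = 21502$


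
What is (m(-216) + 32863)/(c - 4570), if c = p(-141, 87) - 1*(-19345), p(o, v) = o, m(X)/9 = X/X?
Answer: 16436/7317 ≈ 2.2463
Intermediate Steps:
m(X) = 9 (m(X) = 9*(X/X) = 9*1 = 9)
c = 19204 (c = -141 - 1*(-19345) = -141 + 19345 = 19204)
(m(-216) + 32863)/(c - 4570) = (9 + 32863)/(19204 - 4570) = 32872/14634 = 32872*(1/14634) = 16436/7317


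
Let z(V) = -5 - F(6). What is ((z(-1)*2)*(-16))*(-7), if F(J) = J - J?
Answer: -1120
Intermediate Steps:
F(J) = 0
z(V) = -5 (z(V) = -5 - 1*0 = -5 + 0 = -5)
((z(-1)*2)*(-16))*(-7) = (-5*2*(-16))*(-7) = -10*(-16)*(-7) = 160*(-7) = -1120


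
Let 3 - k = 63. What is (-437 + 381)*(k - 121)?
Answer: 10136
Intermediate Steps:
k = -60 (k = 3 - 1*63 = 3 - 63 = -60)
(-437 + 381)*(k - 121) = (-437 + 381)*(-60 - 121) = -56*(-181) = 10136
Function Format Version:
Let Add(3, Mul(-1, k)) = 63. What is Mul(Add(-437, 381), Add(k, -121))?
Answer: 10136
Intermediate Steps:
k = -60 (k = Add(3, Mul(-1, 63)) = Add(3, -63) = -60)
Mul(Add(-437, 381), Add(k, -121)) = Mul(Add(-437, 381), Add(-60, -121)) = Mul(-56, -181) = 10136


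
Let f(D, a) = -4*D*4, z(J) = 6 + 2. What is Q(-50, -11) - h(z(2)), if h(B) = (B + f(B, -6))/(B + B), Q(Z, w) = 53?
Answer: 121/2 ≈ 60.500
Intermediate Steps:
z(J) = 8
f(D, a) = -16*D
h(B) = -15/2 (h(B) = (B - 16*B)/(B + B) = (-15*B)/((2*B)) = (-15*B)*(1/(2*B)) = -15/2)
Q(-50, -11) - h(z(2)) = 53 - 1*(-15/2) = 53 + 15/2 = 121/2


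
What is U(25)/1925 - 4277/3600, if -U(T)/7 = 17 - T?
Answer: -9179/7920 ≈ -1.1590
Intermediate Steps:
U(T) = -119 + 7*T (U(T) = -7*(17 - T) = -119 + 7*T)
U(25)/1925 - 4277/3600 = (-119 + 7*25)/1925 - 4277/3600 = (-119 + 175)*(1/1925) - 4277*1/3600 = 56*(1/1925) - 4277/3600 = 8/275 - 4277/3600 = -9179/7920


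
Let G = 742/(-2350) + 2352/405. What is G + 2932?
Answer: 93191923/31725 ≈ 2937.5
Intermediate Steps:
G = 174223/31725 (G = 742*(-1/2350) + 2352*(1/405) = -371/1175 + 784/135 = 174223/31725 ≈ 5.4917)
G + 2932 = 174223/31725 + 2932 = 93191923/31725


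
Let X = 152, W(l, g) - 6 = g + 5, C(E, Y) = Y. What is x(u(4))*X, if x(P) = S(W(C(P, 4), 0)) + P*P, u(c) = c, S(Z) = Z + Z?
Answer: 5776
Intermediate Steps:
W(l, g) = 11 + g (W(l, g) = 6 + (g + 5) = 6 + (5 + g) = 11 + g)
S(Z) = 2*Z
x(P) = 22 + P² (x(P) = 2*(11 + 0) + P*P = 2*11 + P² = 22 + P²)
x(u(4))*X = (22 + 4²)*152 = (22 + 16)*152 = 38*152 = 5776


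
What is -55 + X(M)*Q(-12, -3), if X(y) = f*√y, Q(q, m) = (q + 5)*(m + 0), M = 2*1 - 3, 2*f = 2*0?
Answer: -55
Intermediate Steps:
f = 0 (f = (2*0)/2 = (½)*0 = 0)
M = -1 (M = 2 - 3 = -1)
Q(q, m) = m*(5 + q) (Q(q, m) = (5 + q)*m = m*(5 + q))
X(y) = 0 (X(y) = 0*√y = 0)
-55 + X(M)*Q(-12, -3) = -55 + 0*(-3*(5 - 12)) = -55 + 0*(-3*(-7)) = -55 + 0*21 = -55 + 0 = -55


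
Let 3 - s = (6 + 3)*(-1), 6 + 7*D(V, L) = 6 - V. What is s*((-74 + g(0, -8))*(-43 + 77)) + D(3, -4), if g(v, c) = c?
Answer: -234195/7 ≈ -33456.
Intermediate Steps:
D(V, L) = -V/7 (D(V, L) = -6/7 + (6 - V)/7 = -6/7 + (6/7 - V/7) = -V/7)
s = 12 (s = 3 - (6 + 3)*(-1) = 3 - 9*(-1) = 3 - 1*(-9) = 3 + 9 = 12)
s*((-74 + g(0, -8))*(-43 + 77)) + D(3, -4) = 12*((-74 - 8)*(-43 + 77)) - 1/7*3 = 12*(-82*34) - 3/7 = 12*(-2788) - 3/7 = -33456 - 3/7 = -234195/7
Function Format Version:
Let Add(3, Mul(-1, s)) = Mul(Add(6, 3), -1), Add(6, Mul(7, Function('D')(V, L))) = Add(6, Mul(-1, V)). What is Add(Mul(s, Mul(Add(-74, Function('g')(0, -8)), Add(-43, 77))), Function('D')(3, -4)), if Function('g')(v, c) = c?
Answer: Rational(-234195, 7) ≈ -33456.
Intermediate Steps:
Function('D')(V, L) = Mul(Rational(-1, 7), V) (Function('D')(V, L) = Add(Rational(-6, 7), Mul(Rational(1, 7), Add(6, Mul(-1, V)))) = Add(Rational(-6, 7), Add(Rational(6, 7), Mul(Rational(-1, 7), V))) = Mul(Rational(-1, 7), V))
s = 12 (s = Add(3, Mul(-1, Mul(Add(6, 3), -1))) = Add(3, Mul(-1, Mul(9, -1))) = Add(3, Mul(-1, -9)) = Add(3, 9) = 12)
Add(Mul(s, Mul(Add(-74, Function('g')(0, -8)), Add(-43, 77))), Function('D')(3, -4)) = Add(Mul(12, Mul(Add(-74, -8), Add(-43, 77))), Mul(Rational(-1, 7), 3)) = Add(Mul(12, Mul(-82, 34)), Rational(-3, 7)) = Add(Mul(12, -2788), Rational(-3, 7)) = Add(-33456, Rational(-3, 7)) = Rational(-234195, 7)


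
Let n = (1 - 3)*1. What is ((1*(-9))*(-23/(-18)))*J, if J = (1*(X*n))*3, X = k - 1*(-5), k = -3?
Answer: 138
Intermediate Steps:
n = -2 (n = -2*1 = -2)
X = 2 (X = -3 - 1*(-5) = -3 + 5 = 2)
J = -12 (J = (1*(2*(-2)))*3 = (1*(-4))*3 = -4*3 = -12)
((1*(-9))*(-23/(-18)))*J = ((1*(-9))*(-23/(-18)))*(-12) = -(-207)*(-1)/18*(-12) = -9*23/18*(-12) = -23/2*(-12) = 138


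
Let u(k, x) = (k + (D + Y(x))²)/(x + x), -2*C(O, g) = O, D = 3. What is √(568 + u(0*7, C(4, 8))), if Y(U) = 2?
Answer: √2247/2 ≈ 23.701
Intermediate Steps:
C(O, g) = -O/2
u(k, x) = (25 + k)/(2*x) (u(k, x) = (k + (3 + 2)²)/(x + x) = (k + 5²)/((2*x)) = (k + 25)*(1/(2*x)) = (25 + k)*(1/(2*x)) = (25 + k)/(2*x))
√(568 + u(0*7, C(4, 8))) = √(568 + (25 + 0*7)/(2*((-½*4)))) = √(568 + (½)*(25 + 0)/(-2)) = √(568 + (½)*(-½)*25) = √(568 - 25/4) = √(2247/4) = √2247/2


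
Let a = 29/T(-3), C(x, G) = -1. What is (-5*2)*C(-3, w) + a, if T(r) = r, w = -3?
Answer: ⅓ ≈ 0.33333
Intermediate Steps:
a = -29/3 (a = 29/(-3) = 29*(-⅓) = -29/3 ≈ -9.6667)
(-5*2)*C(-3, w) + a = -5*2*(-1) - 29/3 = -10*(-1) - 29/3 = 10 - 29/3 = ⅓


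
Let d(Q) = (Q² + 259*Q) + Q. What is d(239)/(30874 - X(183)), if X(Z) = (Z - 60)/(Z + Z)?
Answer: 14549842/3766587 ≈ 3.8629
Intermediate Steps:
d(Q) = Q² + 260*Q
X(Z) = (-60 + Z)/(2*Z) (X(Z) = (-60 + Z)/((2*Z)) = (-60 + Z)*(1/(2*Z)) = (-60 + Z)/(2*Z))
d(239)/(30874 - X(183)) = (239*(260 + 239))/(30874 - (-60 + 183)/(2*183)) = (239*499)/(30874 - 123/(2*183)) = 119261/(30874 - 1*41/122) = 119261/(30874 - 41/122) = 119261/(3766587/122) = 119261*(122/3766587) = 14549842/3766587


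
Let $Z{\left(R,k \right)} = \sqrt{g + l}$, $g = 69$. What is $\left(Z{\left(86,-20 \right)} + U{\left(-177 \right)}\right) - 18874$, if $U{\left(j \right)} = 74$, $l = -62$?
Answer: $-18800 + \sqrt{7} \approx -18797.0$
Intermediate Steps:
$Z{\left(R,k \right)} = \sqrt{7}$ ($Z{\left(R,k \right)} = \sqrt{69 - 62} = \sqrt{7}$)
$\left(Z{\left(86,-20 \right)} + U{\left(-177 \right)}\right) - 18874 = \left(\sqrt{7} + 74\right) - 18874 = \left(74 + \sqrt{7}\right) - 18874 = -18800 + \sqrt{7}$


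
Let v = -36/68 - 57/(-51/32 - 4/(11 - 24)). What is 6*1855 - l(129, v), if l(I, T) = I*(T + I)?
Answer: -101501826/9095 ≈ -11160.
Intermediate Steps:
v = 398289/9095 (v = -36*1/68 - 57/(-51*1/32 - 4/(-13)) = -9/17 - 57/(-51/32 - 4*(-1/13)) = -9/17 - 57/(-51/32 + 4/13) = -9/17 - 57/(-535/416) = -9/17 - 57*(-416/535) = -9/17 + 23712/535 = 398289/9095 ≈ 43.792)
l(I, T) = I*(I + T)
6*1855 - l(129, v) = 6*1855 - 129*(129 + 398289/9095) = 11130 - 129*1571544/9095 = 11130 - 1*202729176/9095 = 11130 - 202729176/9095 = -101501826/9095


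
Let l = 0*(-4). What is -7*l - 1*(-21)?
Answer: 21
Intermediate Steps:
l = 0
-7*l - 1*(-21) = -7*0 - 1*(-21) = 0 + 21 = 21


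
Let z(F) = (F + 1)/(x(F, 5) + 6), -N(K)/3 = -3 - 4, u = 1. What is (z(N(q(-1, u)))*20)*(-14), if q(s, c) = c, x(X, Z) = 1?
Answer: -880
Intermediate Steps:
N(K) = 21 (N(K) = -3*(-3 - 4) = -3*(-7) = 21)
z(F) = ⅐ + F/7 (z(F) = (F + 1)/(1 + 6) = (1 + F)/7 = (1 + F)*(⅐) = ⅐ + F/7)
(z(N(q(-1, u)))*20)*(-14) = ((⅐ + (⅐)*21)*20)*(-14) = ((⅐ + 3)*20)*(-14) = ((22/7)*20)*(-14) = (440/7)*(-14) = -880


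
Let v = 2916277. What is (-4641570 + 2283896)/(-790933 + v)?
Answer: -1178837/1062672 ≈ -1.1093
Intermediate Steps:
(-4641570 + 2283896)/(-790933 + v) = (-4641570 + 2283896)/(-790933 + 2916277) = -2357674/2125344 = -2357674*1/2125344 = -1178837/1062672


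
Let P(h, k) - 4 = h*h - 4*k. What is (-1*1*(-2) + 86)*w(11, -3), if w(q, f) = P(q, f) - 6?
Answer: 11528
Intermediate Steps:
P(h, k) = 4 + h² - 4*k (P(h, k) = 4 + (h*h - 4*k) = 4 + (h² - 4*k) = 4 + h² - 4*k)
w(q, f) = -2 + q² - 4*f (w(q, f) = (4 + q² - 4*f) - 6 = -2 + q² - 4*f)
(-1*1*(-2) + 86)*w(11, -3) = (-1*1*(-2) + 86)*(-2 + 11² - 4*(-3)) = (-1*(-2) + 86)*(-2 + 121 + 12) = (2 + 86)*131 = 88*131 = 11528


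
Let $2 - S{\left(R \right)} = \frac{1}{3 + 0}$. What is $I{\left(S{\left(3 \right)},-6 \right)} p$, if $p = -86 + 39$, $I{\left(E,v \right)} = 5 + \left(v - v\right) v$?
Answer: $-235$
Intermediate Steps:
$S{\left(R \right)} = \frac{5}{3}$ ($S{\left(R \right)} = 2 - \frac{1}{3 + 0} = 2 - \frac{1}{3} = \frac{5}{3}$)
$I{\left(E,v \right)} = 5$ ($I{\left(E,v \right)} = 5 + 0 v = 5 + 0 = 5$)
$p = -47$
$I{\left(S{\left(3 \right)},-6 \right)} p = 5 \left(-47\right) = -235$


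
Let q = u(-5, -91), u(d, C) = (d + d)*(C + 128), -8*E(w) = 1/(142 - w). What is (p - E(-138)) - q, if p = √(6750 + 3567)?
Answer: 828801/2240 + √10317 ≈ 471.57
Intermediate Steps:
p = √10317 ≈ 101.57
E(w) = -1/(8*(142 - w))
u(d, C) = 2*d*(128 + C) (u(d, C) = (2*d)*(128 + C) = 2*d*(128 + C))
q = -370 (q = 2*(-5)*(128 - 91) = 2*(-5)*37 = -370)
(p - E(-138)) - q = (√10317 - 1/(8*(-142 - 138))) - 1*(-370) = (√10317 - 1/(8*(-280))) + 370 = (√10317 - (-1)/(8*280)) + 370 = (√10317 - 1*(-1/2240)) + 370 = (√10317 + 1/2240) + 370 = (1/2240 + √10317) + 370 = 828801/2240 + √10317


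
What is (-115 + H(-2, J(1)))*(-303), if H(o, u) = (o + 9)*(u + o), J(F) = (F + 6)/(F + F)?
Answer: 63327/2 ≈ 31664.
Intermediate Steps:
J(F) = (6 + F)/(2*F) (J(F) = (6 + F)/((2*F)) = (6 + F)*(1/(2*F)) = (6 + F)/(2*F))
H(o, u) = (9 + o)*(o + u)
(-115 + H(-2, J(1)))*(-303) = (-115 + ((-2)**2 + 9*(-2) + 9*((1/2)*(6 + 1)/1) - (6 + 1)/1))*(-303) = (-115 + (4 - 18 + 9*((1/2)*1*7) - 7))*(-303) = (-115 + (4 - 18 + 9*(7/2) - 2*7/2))*(-303) = (-115 + (4 - 18 + 63/2 - 7))*(-303) = (-115 + 21/2)*(-303) = -209/2*(-303) = 63327/2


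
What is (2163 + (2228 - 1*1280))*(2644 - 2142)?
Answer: 1561722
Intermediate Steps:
(2163 + (2228 - 1*1280))*(2644 - 2142) = (2163 + (2228 - 1280))*502 = (2163 + 948)*502 = 3111*502 = 1561722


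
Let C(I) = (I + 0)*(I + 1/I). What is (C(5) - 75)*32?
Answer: -1568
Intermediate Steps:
C(I) = I*(I + 1/I)
(C(5) - 75)*32 = ((1 + 5²) - 75)*32 = ((1 + 25) - 75)*32 = (26 - 75)*32 = -49*32 = -1568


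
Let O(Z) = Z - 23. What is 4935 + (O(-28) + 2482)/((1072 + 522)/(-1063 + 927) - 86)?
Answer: 32627767/6645 ≈ 4910.1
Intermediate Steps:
O(Z) = -23 + Z
4935 + (O(-28) + 2482)/((1072 + 522)/(-1063 + 927) - 86) = 4935 + ((-23 - 28) + 2482)/((1072 + 522)/(-1063 + 927) - 86) = 4935 + (-51 + 2482)/(1594/(-136) - 86) = 4935 + 2431/(1594*(-1/136) - 86) = 4935 + 2431/(-797/68 - 86) = 4935 + 2431/(-6645/68) = 4935 + 2431*(-68/6645) = 4935 - 165308/6645 = 32627767/6645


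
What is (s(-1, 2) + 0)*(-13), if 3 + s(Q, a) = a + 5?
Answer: -52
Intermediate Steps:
s(Q, a) = 2 + a (s(Q, a) = -3 + (a + 5) = -3 + (5 + a) = 2 + a)
(s(-1, 2) + 0)*(-13) = ((2 + 2) + 0)*(-13) = (4 + 0)*(-13) = 4*(-13) = -52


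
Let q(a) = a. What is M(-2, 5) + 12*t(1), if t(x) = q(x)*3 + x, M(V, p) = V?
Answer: 46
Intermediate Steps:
t(x) = 4*x (t(x) = x*3 + x = 3*x + x = 4*x)
M(-2, 5) + 12*t(1) = -2 + 12*(4*1) = -2 + 12*4 = -2 + 48 = 46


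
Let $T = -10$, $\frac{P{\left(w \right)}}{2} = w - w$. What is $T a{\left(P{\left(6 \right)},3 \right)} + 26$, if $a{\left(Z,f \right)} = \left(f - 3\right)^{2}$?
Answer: $26$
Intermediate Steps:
$P{\left(w \right)} = 0$ ($P{\left(w \right)} = 2 \left(w - w\right) = 2 \cdot 0 = 0$)
$a{\left(Z,f \right)} = \left(-3 + f\right)^{2}$
$T a{\left(P{\left(6 \right)},3 \right)} + 26 = - 10 \left(-3 + 3\right)^{2} + 26 = - 10 \cdot 0^{2} + 26 = \left(-10\right) 0 + 26 = 0 + 26 = 26$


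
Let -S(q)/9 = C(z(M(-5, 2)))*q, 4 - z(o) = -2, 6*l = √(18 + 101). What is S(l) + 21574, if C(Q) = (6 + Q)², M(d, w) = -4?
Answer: 21574 - 216*√119 ≈ 19218.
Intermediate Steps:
l = √119/6 (l = √(18 + 101)/6 = √119/6 ≈ 1.8181)
z(o) = 6 (z(o) = 4 - 1*(-2) = 4 + 2 = 6)
S(q) = -1296*q (S(q) = -9*(6 + 6)²*q = -9*12²*q = -1296*q)
S(l) + 21574 = -216*√119 + 21574 = 21574 - 216*√119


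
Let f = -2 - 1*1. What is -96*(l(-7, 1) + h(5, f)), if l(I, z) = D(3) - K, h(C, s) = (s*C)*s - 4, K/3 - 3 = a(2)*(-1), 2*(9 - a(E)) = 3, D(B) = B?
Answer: -5520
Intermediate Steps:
a(E) = 15/2 (a(E) = 9 - ½*3 = 9 - 3/2 = 15/2)
K = -27/2 (K = 9 + 3*((15/2)*(-1)) = 9 + 3*(-15/2) = 9 - 45/2 = -27/2 ≈ -13.500)
f = -3 (f = -2 - 1 = -3)
h(C, s) = -4 + C*s² (h(C, s) = (C*s)*s - 4 = C*s² - 4 = -4 + C*s²)
l(I, z) = 33/2 (l(I, z) = 3 - 1*(-27/2) = 3 + 27/2 = 33/2)
-96*(l(-7, 1) + h(5, f)) = -96*(33/2 + (-4 + 5*(-3)²)) = -96*(33/2 + (-4 + 5*9)) = -96*(33/2 + (-4 + 45)) = -96*(33/2 + 41) = -96*115/2 = -5520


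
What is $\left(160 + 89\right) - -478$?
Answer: $727$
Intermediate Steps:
$\left(160 + 89\right) - -478 = 249 + 478 = 727$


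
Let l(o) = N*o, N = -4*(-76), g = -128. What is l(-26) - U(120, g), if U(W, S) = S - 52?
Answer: -7724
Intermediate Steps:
U(W, S) = -52 + S
N = 304
l(o) = 304*o
l(-26) - U(120, g) = 304*(-26) - (-52 - 128) = -7904 - 1*(-180) = -7904 + 180 = -7724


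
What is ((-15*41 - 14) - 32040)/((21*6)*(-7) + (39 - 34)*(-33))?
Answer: 32669/1047 ≈ 31.202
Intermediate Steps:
((-15*41 - 14) - 32040)/((21*6)*(-7) + (39 - 34)*(-33)) = ((-615 - 14) - 32040)/(126*(-7) + 5*(-33)) = (-629 - 32040)/(-882 - 165) = -32669/(-1047) = -32669*(-1/1047) = 32669/1047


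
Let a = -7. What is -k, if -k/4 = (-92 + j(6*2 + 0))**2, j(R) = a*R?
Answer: 123904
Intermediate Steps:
j(R) = -7*R
k = -123904 (k = -4*(-92 - 7*(6*2 + 0))**2 = -4*(-92 - 7*(12 + 0))**2 = -4*(-92 - 7*12)**2 = -4*(-92 - 84)**2 = -4*(-176)**2 = -4*30976 = -123904)
-k = -1*(-123904) = 123904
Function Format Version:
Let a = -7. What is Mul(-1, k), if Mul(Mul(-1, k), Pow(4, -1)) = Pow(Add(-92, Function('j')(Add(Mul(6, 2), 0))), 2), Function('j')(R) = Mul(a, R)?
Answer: 123904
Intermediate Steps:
Function('j')(R) = Mul(-7, R)
k = -123904 (k = Mul(-4, Pow(Add(-92, Mul(-7, Add(Mul(6, 2), 0))), 2)) = Mul(-4, Pow(Add(-92, Mul(-7, Add(12, 0))), 2)) = Mul(-4, Pow(Add(-92, Mul(-7, 12)), 2)) = Mul(-4, Pow(Add(-92, -84), 2)) = Mul(-4, Pow(-176, 2)) = Mul(-4, 30976) = -123904)
Mul(-1, k) = Mul(-1, -123904) = 123904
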